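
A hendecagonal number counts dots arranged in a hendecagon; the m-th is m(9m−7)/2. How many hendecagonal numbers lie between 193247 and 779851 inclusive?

209

The n-th hendecagonal number is n(9n−7)/2.
Smallest index with value ≥ 193247: n = 208 (giving 193960).
Largest index with value ≤ 779851: n = 416 (giving 777296).
Indices 208 through 416: 209 terms.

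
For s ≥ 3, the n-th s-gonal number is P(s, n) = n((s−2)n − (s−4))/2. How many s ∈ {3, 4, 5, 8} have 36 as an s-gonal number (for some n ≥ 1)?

s = 3: P(3, 8) = 36. ✓
s = 4: P(4, 6) = 36. ✓
s = 5: P(5, 5) = 35 and P(5, 6) = 51; 36 is not s-gonal.
s = 8: P(8, 3) = 21 and P(8, 4) = 40; 36 is not s-gonal.
Hits: s ∈ {3, 4} → 2.

2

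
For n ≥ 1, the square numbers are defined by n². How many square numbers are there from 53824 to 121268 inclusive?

The n-th square number is n².
Smallest index with value ≥ 53824: n = 232 (giving 53824).
Largest index with value ≤ 121268: n = 348 (giving 121104).
Indices 232 through 348: 117 terms.

117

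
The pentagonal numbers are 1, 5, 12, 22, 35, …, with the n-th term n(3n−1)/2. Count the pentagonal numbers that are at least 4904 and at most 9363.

22

The n-th pentagonal number is n(3n−1)/2.
Smallest index with value ≥ 4904: n = 58 (giving 5017).
Largest index with value ≤ 9363: n = 79 (giving 9322).
Indices 58 through 79: 22 terms.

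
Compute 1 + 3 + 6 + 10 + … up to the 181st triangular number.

1004731

Σ i(i+1)/2 = (Σi² + Σi) / 2 over i = 1..181.
Σi = 16471 and Σi² = 1992991.
(1·1992991 + 1·16471) / 2 = 2009462/2 = 1004731.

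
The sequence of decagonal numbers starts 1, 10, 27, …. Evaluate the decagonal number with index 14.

742

The 14th decagonal number is n(4n−3) with n = 14.
14·(4·14 − 3) = 14·53 = 742.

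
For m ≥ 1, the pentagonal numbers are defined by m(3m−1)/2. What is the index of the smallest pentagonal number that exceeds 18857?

113

Solve n(3n−1)/2 > 18857 for integer n.
The largest n with value ≤ 18857 is 112 (since 18760 ≤ 18857 < 19097), so the first above is n = 113, value 19097.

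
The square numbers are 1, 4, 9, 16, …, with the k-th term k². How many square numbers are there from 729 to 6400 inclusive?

54

The n-th square number is n².
Smallest index with value ≥ 729: n = 27 (giving 729).
Largest index with value ≤ 6400: n = 80 (giving 6400).
Indices 27 through 80: 54 terms.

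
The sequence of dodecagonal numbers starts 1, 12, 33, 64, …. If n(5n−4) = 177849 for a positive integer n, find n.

189

Set n(5n−4) = 177849, giving 5n² − 4n − 177849 = 0.
The discriminant is 16 + 20·177849 = 3556996, and √3556996 = 1886.
So n = (4 + 1886) / 10 = 1890/10 = 189.
Check: 189·(5·189 − 4) = 177849. ✓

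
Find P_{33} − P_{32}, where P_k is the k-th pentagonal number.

Consecutive pentagonal numbers differ by 3n − 2: here 3·33 − 2 = 97.

97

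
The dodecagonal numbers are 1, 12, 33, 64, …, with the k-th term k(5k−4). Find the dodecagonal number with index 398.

The 398th dodecagonal number is n(5n−4) with n = 398.
398·(5·398 − 4) = 398·1986 = 790428.

790428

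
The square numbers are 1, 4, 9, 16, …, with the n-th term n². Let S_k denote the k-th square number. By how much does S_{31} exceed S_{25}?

336

31² = 961 and 25² = 625.
Difference: 961 − 625 = 336.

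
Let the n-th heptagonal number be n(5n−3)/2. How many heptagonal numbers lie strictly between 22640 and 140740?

142

The n-th heptagonal number is n(5n−3)/2.
Smallest index with value > 22640: n = 96 (giving 22896).
Largest index with value < 140740: n = 237 (giving 140067).
Indices 96 through 237: 142 terms.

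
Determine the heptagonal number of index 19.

19·(5·19 − 3)/2 = 19·92/2 = 19·46 = 874.

874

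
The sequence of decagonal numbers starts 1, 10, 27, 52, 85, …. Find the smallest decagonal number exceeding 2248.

Solve n(4n−3) > 2248 for integer n.
The largest n with value ≤ 2248 is 24 (since 2232 ≤ 2248 < 2425), so the first above is n = 25, value 2425.

2425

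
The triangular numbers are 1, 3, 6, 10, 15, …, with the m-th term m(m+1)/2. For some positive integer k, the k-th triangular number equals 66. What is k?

Set n(n+1)/2 = 66, giving n² + n − 132 = 0.
The discriminant is 1 + 8·66 = 529, and √529 = 23.
So n = (-1 + 23) / 2 = 22/2 = 11.

11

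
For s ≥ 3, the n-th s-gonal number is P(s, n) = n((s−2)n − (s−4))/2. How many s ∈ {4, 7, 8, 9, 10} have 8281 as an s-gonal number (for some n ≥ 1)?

2

s = 4: P(4, 91) = 8281. ✓
s = 7: P(7, 57) = 8037 and P(7, 58) = 8323; 8281 is not s-gonal.
s = 8: P(8, 52) = 8008 and P(8, 53) = 8321; 8281 is not s-gonal.
s = 9: P(9, 49) = 8281. ✓
s = 10: P(10, 45) = 7965 and P(10, 46) = 8326; 8281 is not s-gonal.
Hits: s ∈ {4, 9} → 2.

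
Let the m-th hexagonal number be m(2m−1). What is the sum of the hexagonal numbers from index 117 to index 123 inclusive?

200816

Σ i(2i−1) = 2Σi² − Σi over i = 117..123.
Σi = 7626 − 6786 = 840 and Σi² = 627874 − 527046 = 100828.
2·100828 − 1·840 = 200816.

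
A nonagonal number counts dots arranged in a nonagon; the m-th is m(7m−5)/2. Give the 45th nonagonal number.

The 45th nonagonal number is n(7n−5)/2 with n = 45.
45·(7·45 − 5)/2 = 45·310/2 = 45·155 = 6975.

6975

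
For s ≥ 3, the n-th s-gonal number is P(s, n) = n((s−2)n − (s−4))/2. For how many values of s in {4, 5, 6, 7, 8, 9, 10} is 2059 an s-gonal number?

1

s = 4: P(4, 45) = 2025 and P(4, 46) = 2116; 2059 is not s-gonal.
s = 5: P(5, 37) = 2035 and P(5, 38) = 2147; 2059 is not s-gonal.
s = 6: P(6, 32) = 2016 and P(6, 33) = 2145; 2059 is not s-gonal.
s = 7: P(7, 29) = 2059. ✓
s = 8: P(8, 26) = 1976 and P(8, 27) = 2133; 2059 is not s-gonal.
s = 9: P(9, 24) = 1956 and P(9, 25) = 2125; 2059 is not s-gonal.
s = 10: P(10, 23) = 2047 and P(10, 24) = 2232; 2059 is not s-gonal.
Hits: s ∈ {7} → 1.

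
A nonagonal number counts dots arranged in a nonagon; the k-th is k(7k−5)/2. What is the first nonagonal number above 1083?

1089

Solve n(7n−5)/2 > 1083 for integer n.
The largest n with value ≤ 1083 is 17 (since 969 ≤ 1083 < 1089), so the first above is n = 18, value 1089.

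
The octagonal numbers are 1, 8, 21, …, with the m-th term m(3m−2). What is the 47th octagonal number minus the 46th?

Consecutive octagonal numbers differ by 6n − 5: here 6·47 − 5 = 277.

277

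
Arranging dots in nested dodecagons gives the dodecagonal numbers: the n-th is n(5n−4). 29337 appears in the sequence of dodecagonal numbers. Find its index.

Set n(5n−4) = 29337, giving 5n² − 4n − 29337 = 0.
So n = (4 + 766) / 10 = 770/10 = 77.

77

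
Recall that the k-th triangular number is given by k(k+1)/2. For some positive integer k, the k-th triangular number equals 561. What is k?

Set n(n+1)/2 = 561, giving n² + n − 1122 = 0.
So n = (-1 + 67) / 2 = 66/2 = 33.
Check: 33·34/2 = 561. ✓

33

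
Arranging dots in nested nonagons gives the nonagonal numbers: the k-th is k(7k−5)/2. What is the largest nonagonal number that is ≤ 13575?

Solve n(7n−5)/2 ≤ 13575 for integer n.
n = 62 gives 13299 ≤ 13575, while n = 63 gives 13734 > 13575; so the answer is 13299.

13299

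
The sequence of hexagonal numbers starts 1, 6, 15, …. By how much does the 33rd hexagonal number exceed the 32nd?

Consecutive hexagonal numbers differ by 4n − 3: here 4·33 − 3 = 129.

129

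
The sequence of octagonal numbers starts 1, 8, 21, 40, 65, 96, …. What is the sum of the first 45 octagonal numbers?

92115

Σ i(3i−2) = 3Σi² − 2Σi over i = 1..45.
Σi = 1035 and Σi² = 31395.
3·31395 − 2·1035 = 92115.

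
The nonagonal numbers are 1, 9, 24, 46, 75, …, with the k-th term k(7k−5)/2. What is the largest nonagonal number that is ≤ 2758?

Solve n(7n−5)/2 ≤ 2758 for integer n.
n = 28 gives 2674 ≤ 2758, while n = 29 gives 2871 > 2758; so the answer is 2674.

2674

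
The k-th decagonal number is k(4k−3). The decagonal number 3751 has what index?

Set n(4n−3) = 3751, giving 4n² − 3n − 3751 = 0.
So n = (3 + 245) / 8 = 248/8 = 31.

31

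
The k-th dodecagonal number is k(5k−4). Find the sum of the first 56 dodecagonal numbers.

294196

Σ i(5i−4) = 5Σi² − 4Σi over i = 1..56.
Σi = 1596 and Σi² = 60116.
5·60116 − 4·1596 = 294196.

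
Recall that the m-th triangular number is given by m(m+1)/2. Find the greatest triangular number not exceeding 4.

Solve n(n+1)/2 ≤ 4 for integer n.
n = 2 gives 3 ≤ 4, while n = 3 gives 6 > 4; so the answer is 3.

3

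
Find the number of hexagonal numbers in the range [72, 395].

8

The n-th hexagonal number is n(2n−1).
Smallest index with value ≥ 72: n = 7 (giving 91).
Largest index with value ≤ 395: n = 14 (giving 378).
Indices 7 through 14: 8 terms.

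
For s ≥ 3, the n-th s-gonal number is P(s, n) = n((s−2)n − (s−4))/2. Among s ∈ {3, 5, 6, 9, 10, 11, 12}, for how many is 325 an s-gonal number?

s = 3: P(3, 25) = 325. ✓
s = 5: P(5, 14) = 287 and P(5, 15) = 330; 325 is not s-gonal.
s = 6: P(6, 13) = 325. ✓
s = 9: P(9, 10) = 325. ✓
s = 10: P(10, 9) = 297 and P(10, 10) = 370; 325 is not s-gonal.
s = 11: P(11, 8) = 260 and P(11, 9) = 333; 325 is not s-gonal.
s = 12: P(12, 8) = 288 and P(12, 9) = 369; 325 is not s-gonal.
Hits: s ∈ {3, 6, 9} → 3.

3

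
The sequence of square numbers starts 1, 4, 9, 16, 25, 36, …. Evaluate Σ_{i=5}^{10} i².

Σ_{i=5}^{10} i² = 385 − 30 = 355.

355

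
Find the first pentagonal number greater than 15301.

15555

Solve n(3n−1)/2 > 15301 for integer n.
The largest n with value ≤ 15301 is 101 (since 15251 ≤ 15301 < 15555), so the first above is n = 102, value 15555.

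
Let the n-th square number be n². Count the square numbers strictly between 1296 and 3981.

The n-th square number is n².
Smallest index with value > 1296: n = 37 (giving 1369).
Largest index with value < 3981: n = 63 (giving 3969).
Indices 37 through 63: 27 terms.

27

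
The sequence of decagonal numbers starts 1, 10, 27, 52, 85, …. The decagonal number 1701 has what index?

21

Set n(4n−3) = 1701, giving 4n² − 3n − 1701 = 0.
So n = (3 + 165) / 8 = 168/8 = 21.
Check: 21·(4·21 − 3) = 1701. ✓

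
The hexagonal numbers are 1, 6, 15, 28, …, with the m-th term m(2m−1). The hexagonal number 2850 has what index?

Set n(2n−1) = 2850, giving 2n² − n − 2850 = 0.
So n = (1 + 151) / 4 = 152/4 = 38.
Check: 38·(2·38 − 1) = 2850. ✓

38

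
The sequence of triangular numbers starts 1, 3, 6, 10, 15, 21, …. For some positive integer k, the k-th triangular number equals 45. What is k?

Set n(n+1)/2 = 45, giving n² + n − 90 = 0.
The discriminant is 1 + 8·45 = 361, and √361 = 19.
So n = (-1 + 19) / 2 = 18/2 = 9.
Check: 9·10/2 = 45. ✓

9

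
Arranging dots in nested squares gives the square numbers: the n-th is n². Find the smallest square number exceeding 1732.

Solve n² > 1732 for integer n.
The largest n with value ≤ 1732 is 41 (since 1681 ≤ 1732 < 1764), so the first above is n = 42, value 1764.

1764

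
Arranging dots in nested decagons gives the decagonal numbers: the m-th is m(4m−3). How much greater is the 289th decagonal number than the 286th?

289·(4·289 − 3) = 333217 and 286·(4·286 − 3) = 326326.
Difference: 333217 − 326326 = 6891.

6891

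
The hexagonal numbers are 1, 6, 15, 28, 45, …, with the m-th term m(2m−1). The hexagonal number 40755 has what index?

143

Set n(2n−1) = 40755, giving 2n² − n − 40755 = 0.
The discriminant is 1 + 8·40755 = 326041, and √326041 = 571.
So n = (1 + 571) / 4 = 572/4 = 143.
Check: 143·(2·143 − 1) = 40755. ✓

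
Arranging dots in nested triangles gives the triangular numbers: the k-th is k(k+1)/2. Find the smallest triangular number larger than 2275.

2278

Solve n(n+1)/2 > 2275 for integer n.
The largest n with value ≤ 2275 is 66 (since 2211 ≤ 2275 < 2278), so the first above is n = 67, value 2278.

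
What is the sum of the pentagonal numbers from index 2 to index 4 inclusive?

Σ i(3i−1)/2 = (3Σi² − Σi) / 2 over i = 2..4.
Σi = 10 − 1 = 9 and Σi² = 30 − 1 = 29.
(3·29 − 1·9) / 2 = 78/2 = 39.

39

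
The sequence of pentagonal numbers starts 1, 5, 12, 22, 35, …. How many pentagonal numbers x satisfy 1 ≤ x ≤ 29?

The n-th pentagonal number is n(3n−1)/2.
Smallest index with value ≥ 1: n = 1 (giving 1).
Largest index with value ≤ 29: n = 4 (giving 22).
Indices 1 through 4: 4 terms.

4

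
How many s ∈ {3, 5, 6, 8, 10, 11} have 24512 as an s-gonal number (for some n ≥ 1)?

1

s = 3: P(3, 220) = 24310 and P(3, 221) = 24531; 24512 is not s-gonal.
s = 5: P(5, 128) = 24512. ✓
s = 6: P(6, 110) = 24090 and P(6, 111) = 24531; 24512 is not s-gonal.
s = 8: P(8, 90) = 24120 and P(8, 91) = 24661; 24512 is not s-gonal.
s = 10: P(10, 78) = 24102 and P(10, 79) = 24727; 24512 is not s-gonal.
s = 11: P(11, 74) = 24383 and P(11, 75) = 25050; 24512 is not s-gonal.
Hits: s ∈ {5} → 1.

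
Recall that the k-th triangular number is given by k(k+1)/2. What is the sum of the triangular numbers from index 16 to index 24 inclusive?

Σ i(i+1)/2 = (Σi² + Σi) / 2 over i = 16..24.
Σi = 300 − 120 = 180 and Σi² = 4900 − 1240 = 3660.
(1·3660 + 1·180) / 2 = 3840/2 = 1920.

1920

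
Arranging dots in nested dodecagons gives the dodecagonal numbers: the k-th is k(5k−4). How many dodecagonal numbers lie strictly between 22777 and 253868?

The n-th dodecagonal number is n(5n−4).
Smallest index with value > 22777: n = 68 (giving 22848).
Largest index with value < 253868: n = 225 (giving 252225).
Indices 68 through 225: 158 terms.

158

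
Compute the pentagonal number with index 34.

The 34th pentagonal number is n(3n−1)/2 with n = 34.
34·(3·34 − 1)/2 = 34·101/2 = 1717.

1717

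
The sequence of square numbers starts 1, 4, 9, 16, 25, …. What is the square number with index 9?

81

9² = 81.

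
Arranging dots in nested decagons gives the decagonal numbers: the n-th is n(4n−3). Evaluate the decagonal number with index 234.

The 234th decagonal number is n(4n−3) with n = 234.
234·(4·234 − 3) = 234·933 = 218322.

218322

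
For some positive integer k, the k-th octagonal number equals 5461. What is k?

Set n(3n−2) = 5461, giving 3n² − 2n − 5461 = 0.
The discriminant is 4 + 12·5461 = 65536, and √65536 = 256.
So n = (2 + 256) / 6 = 258/6 = 43.

43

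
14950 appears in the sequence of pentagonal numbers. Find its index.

Set n(3n−1)/2 = 14950, giving 3n² − n − 29900 = 0.
The discriminant is 1 + 24·14950 = 358801, and √358801 = 599.
So n = (1 + 599) / 6 = 600/6 = 100.
Check: 100·(3·100 − 1)/2 = 14950. ✓

100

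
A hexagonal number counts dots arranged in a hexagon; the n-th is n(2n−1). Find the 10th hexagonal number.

190

The 10th hexagonal number is n(2n−1) with n = 10.
10·(2·10 − 1) = 10·19 = 190.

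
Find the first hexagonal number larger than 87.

Solve n(2n−1) > 87 for integer n.
The largest n with value ≤ 87 is 6 (since 66 ≤ 87 < 91), so the first above is n = 7, value 91.

91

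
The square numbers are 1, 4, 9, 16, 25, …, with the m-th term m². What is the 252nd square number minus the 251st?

n² − (n−1)² = 2n − 1, so 252² − 251² = 2·252 − 1 = 503.

503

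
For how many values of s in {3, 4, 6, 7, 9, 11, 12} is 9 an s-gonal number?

s = 3: P(3, 3) = 6 and P(3, 4) = 10; 9 is not s-gonal.
s = 4: P(4, 3) = 9. ✓
s = 6: P(6, 2) = 6 and P(6, 3) = 15; 9 is not s-gonal.
s = 7: P(7, 2) = 7 and P(7, 3) = 18; 9 is not s-gonal.
s = 9: P(9, 2) = 9. ✓
s = 11: P(11, 1) = 1 and P(11, 2) = 11; 9 is not s-gonal.
s = 12: P(12, 1) = 1 and P(12, 2) = 12; 9 is not s-gonal.
Hits: s ∈ {4, 9} → 2.

2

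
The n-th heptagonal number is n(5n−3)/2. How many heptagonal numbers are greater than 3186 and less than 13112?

The n-th heptagonal number is n(5n−3)/2.
Smallest index with value > 3186: n = 37 (giving 3367).
Largest index with value < 13112: n = 72 (giving 12852).
Indices 37 through 72: 36 terms.

36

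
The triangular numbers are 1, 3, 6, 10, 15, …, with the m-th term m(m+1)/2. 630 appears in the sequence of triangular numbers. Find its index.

35

Set n(n+1)/2 = 630, giving n² + n − 1260 = 0.
So n = (-1 + 71) / 2 = 70/2 = 35.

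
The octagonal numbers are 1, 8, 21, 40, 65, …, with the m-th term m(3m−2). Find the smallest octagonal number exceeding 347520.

348161

Solve n(3n−2) > 347520 for integer n.
The largest n with value ≤ 347520 is 340 (since 346120 ≤ 347520 < 348161), so the first above is n = 341, value 348161.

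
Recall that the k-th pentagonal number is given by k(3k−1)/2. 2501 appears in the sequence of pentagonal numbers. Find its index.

Set n(3n−1)/2 = 2501, giving 3n² − n − 5002 = 0.
The discriminant is 1 + 24·2501 = 60025, and √60025 = 245.
So n = (1 + 245) / 6 = 246/6 = 41.

41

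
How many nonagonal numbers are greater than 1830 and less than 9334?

28

The n-th nonagonal number is n(7n−5)/2.
Smallest index with value > 1830: n = 24 (giving 1956).
Largest index with value < 9334: n = 51 (giving 8976).
Indices 24 through 51: 28 terms.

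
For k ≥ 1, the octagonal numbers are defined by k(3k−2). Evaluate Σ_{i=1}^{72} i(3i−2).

Σ i(3i−2) = 3Σi² − 2Σi over i = 1..72.
Σi = 2628 and Σi² = 127020.
3·127020 − 2·2628 = 375804.

375804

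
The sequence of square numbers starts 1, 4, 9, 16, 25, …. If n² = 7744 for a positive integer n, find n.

We need n² = 7744, so n = √7744 = 88.

88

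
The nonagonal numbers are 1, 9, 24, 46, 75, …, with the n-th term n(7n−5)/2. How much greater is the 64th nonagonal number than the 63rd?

442

Consecutive nonagonal numbers differ by 7n − 6: here 7·64 − 6 = 442.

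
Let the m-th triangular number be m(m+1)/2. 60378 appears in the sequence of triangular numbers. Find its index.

347

Set n(n+1)/2 = 60378, giving n² + n − 120756 = 0.
The discriminant is 1 + 8·60378 = 483025, and √483025 = 695.
So n = (-1 + 695) / 2 = 694/2 = 347.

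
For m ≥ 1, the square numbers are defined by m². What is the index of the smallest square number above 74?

9

Solve n² > 74 for integer n.
The largest n with value ≤ 74 is 8 (since 64 ≤ 74 < 81), so the first above is n = 9, value 81.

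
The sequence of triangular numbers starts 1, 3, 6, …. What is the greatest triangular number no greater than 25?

21

Solve n(n+1)/2 ≤ 25 for integer n.
n = 6 gives 21 ≤ 25, while n = 7 gives 28 > 25; so the answer is 21.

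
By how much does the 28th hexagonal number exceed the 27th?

109

Consecutive hexagonal numbers differ by 4n − 3: here 4·28 − 3 = 109.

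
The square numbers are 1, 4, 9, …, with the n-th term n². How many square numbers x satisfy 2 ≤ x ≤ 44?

The n-th square number is n².
Smallest index with value ≥ 2: n = 2 (giving 4).
Largest index with value ≤ 44: n = 6 (giving 36).
Indices 2 through 6: 5 terms.

5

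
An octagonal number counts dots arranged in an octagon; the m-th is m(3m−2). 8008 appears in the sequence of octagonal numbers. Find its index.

Set n(3n−2) = 8008, giving 3n² − 2n − 8008 = 0.
The discriminant is 4 + 12·8008 = 96100, and √96100 = 310.
So n = (2 + 310) / 6 = 312/6 = 52.

52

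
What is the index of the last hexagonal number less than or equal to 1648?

28

Solve n(2n−1) ≤ 1648 for integer n.
n = 28 gives 1540 ≤ 1648, while n = 29 gives 1653 > 1648; so the answer is index 28.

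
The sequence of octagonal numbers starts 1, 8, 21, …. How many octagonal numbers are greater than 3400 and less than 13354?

The n-th octagonal number is n(3n−2).
Smallest index with value > 3400: n = 35 (giving 3605).
Largest index with value < 13354: n = 67 (giving 13333).
Indices 35 through 67: 33 terms.

33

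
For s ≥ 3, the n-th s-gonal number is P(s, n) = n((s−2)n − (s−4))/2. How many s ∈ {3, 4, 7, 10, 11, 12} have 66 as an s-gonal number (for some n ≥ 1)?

s = 3: P(3, 11) = 66. ✓
s = 4: P(4, 8) = 64 and P(4, 9) = 81; 66 is not s-gonal.
s = 7: P(7, 5) = 55 and P(7, 6) = 81; 66 is not s-gonal.
s = 10: P(10, 4) = 52 and P(10, 5) = 85; 66 is not s-gonal.
s = 11: P(11, 4) = 58 and P(11, 5) = 95; 66 is not s-gonal.
s = 12: P(12, 4) = 64 and P(12, 5) = 105; 66 is not s-gonal.
Hits: s ∈ {3} → 1.

1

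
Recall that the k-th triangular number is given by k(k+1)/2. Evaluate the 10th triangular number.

55

The 10th triangular number is n(n+1)/2 with n = 10.
10·11/2 = 110/2 = 55.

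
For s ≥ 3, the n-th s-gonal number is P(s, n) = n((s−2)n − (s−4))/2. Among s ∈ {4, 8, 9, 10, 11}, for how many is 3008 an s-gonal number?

s = 4: P(4, 54) = 2916 and P(4, 55) = 3025; 3008 is not s-gonal.
s = 8: P(8, 32) = 3008. ✓
s = 9: P(9, 29) = 2871 and P(9, 30) = 3075; 3008 is not s-gonal.
s = 10: P(10, 27) = 2835 and P(10, 28) = 3052; 3008 is not s-gonal.
s = 11: P(11, 26) = 2951 and P(11, 27) = 3186; 3008 is not s-gonal.
Hits: s ∈ {8} → 1.

1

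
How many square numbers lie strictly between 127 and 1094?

The n-th square number is n².
Smallest index with value > 127: n = 12 (giving 144).
Largest index with value < 1094: n = 33 (giving 1089).
Indices 12 through 33: 22 terms.

22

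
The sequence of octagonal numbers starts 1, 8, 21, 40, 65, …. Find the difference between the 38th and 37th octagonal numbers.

223

Consecutive octagonal numbers differ by 6n − 5: here 6·38 − 5 = 223.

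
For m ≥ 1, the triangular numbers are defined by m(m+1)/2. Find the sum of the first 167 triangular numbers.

Σ i(i+1)/2 = (Σi² + Σi) / 2 over i = 1..167.
Σi = 14028 and Σi² = 1566460.
(1·1566460 + 1·14028) / 2 = 1580488/2 = 790244.

790244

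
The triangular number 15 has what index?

Set n(n+1)/2 = 15, giving n² + n − 30 = 0.
The discriminant is 1 + 8·15 = 121, and √121 = 11.
So n = (-1 + 11) / 2 = 10/2 = 5.

5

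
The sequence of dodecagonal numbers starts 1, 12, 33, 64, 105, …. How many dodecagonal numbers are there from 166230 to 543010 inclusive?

147

The n-th dodecagonal number is n(5n−4).
Smallest index with value ≥ 166230: n = 183 (giving 166713).
Largest index with value ≤ 543010: n = 329 (giving 539889).
Indices 183 through 329: 147 terms.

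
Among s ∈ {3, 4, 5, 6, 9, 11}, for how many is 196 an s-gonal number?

2

s = 3: P(3, 19) = 190 and P(3, 20) = 210; 196 is not s-gonal.
s = 4: P(4, 14) = 196. ✓
s = 5: P(5, 11) = 176 and P(5, 12) = 210; 196 is not s-gonal.
s = 6: P(6, 10) = 190 and P(6, 11) = 231; 196 is not s-gonal.
s = 9: P(9, 7) = 154 and P(9, 8) = 204; 196 is not s-gonal.
s = 11: P(11, 7) = 196. ✓
Hits: s ∈ {4, 11} → 2.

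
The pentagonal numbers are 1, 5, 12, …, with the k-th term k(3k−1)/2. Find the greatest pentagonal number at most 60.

51

Solve n(3n−1)/2 ≤ 60 for integer n.
n = 6 gives 51 ≤ 60, while n = 7 gives 70 > 60; so the answer is 51.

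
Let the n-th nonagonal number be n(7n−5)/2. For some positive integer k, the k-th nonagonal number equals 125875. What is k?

Set n(7n−5)/2 = 125875, giving 7n² − 5n − 251750 = 0.
The discriminant is 25 + 56·125875 = 7049025, and √7049025 = 2655.
So n = (5 + 2655) / 14 = 2660/14 = 190.

190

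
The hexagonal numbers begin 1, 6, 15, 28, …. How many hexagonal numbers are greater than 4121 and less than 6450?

The n-th hexagonal number is n(2n−1).
Smallest index with value > 4121: n = 46 (giving 4186).
Largest index with value < 6450: n = 57 (giving 6441).
Indices 46 through 57: 12 terms.

12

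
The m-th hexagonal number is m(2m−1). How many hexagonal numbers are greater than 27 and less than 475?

12

The n-th hexagonal number is n(2n−1).
Smallest index with value > 27: n = 4 (giving 28).
Largest index with value < 475: n = 15 (giving 435).
Indices 4 through 15: 12 terms.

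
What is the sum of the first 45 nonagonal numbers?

Σ i(7i−5)/2 = (7Σi² − 5Σi) / 2 over i = 1..45.
Σi = 1035 and Σi² = 31395.
(7·31395 − 5·1035) / 2 = 214590/2 = 107295.

107295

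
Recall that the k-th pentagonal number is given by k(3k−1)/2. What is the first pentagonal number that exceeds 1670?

Solve n(3n−1)/2 > 1670 for integer n.
The largest n with value ≤ 1670 is 33 (since 1617 ≤ 1670 < 1717), so the first above is n = 34, value 1717.

1717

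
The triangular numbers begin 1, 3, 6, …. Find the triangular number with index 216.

23436

The 216th triangular number is n(n+1)/2 with n = 216.
216·217/2 = 46872/2 = 23436.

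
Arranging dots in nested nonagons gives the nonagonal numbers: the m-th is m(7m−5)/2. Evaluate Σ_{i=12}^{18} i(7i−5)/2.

5348

Σ i(7i−5)/2 = (7Σi² − 5Σi) / 2 over i = 12..18.
Σi = 171 − 66 = 105 and Σi² = 2109 − 506 = 1603.
(7·1603 − 5·105) / 2 = 10696/2 = 5348.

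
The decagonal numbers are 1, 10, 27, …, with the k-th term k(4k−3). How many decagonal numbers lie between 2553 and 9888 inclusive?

The n-th decagonal number is n(4n−3).
Smallest index with value ≥ 2553: n = 26 (giving 2626).
Largest index with value ≤ 9888: n = 50 (giving 9850).
Indices 26 through 50: 25 terms.

25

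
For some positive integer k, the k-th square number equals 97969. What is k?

313

We need n² = 97969, so n = √97969 = 313.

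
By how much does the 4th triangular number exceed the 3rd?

4

Consecutive triangular numbers differ by n: T_{4} − T_{3} = 4.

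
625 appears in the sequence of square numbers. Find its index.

25

We need n² = 625, so n = √625 = 25.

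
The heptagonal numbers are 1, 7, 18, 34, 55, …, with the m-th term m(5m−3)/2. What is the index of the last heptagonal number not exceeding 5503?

47

Solve n(5n−3)/2 ≤ 5503 for integer n.
n = 47 gives 5452 ≤ 5503, while n = 48 gives 5688 > 5503; so the answer is index 47.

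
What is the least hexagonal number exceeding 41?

45

Solve n(2n−1) > 41 for integer n.
The largest n with value ≤ 41 is 4 (since 28 ≤ 41 < 45), so the first above is n = 5, value 45.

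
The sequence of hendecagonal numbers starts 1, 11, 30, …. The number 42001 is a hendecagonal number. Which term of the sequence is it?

Set n(9n−7)/2 = 42001, giving 9n² − 7n − 84002 = 0.
The discriminant is 49 + 72·42001 = 3024121, and √3024121 = 1739.
So n = (7 + 1739) / 18 = 1746/18 = 97.

97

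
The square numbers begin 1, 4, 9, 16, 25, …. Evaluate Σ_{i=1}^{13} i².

Σ_{i=1}^{13} i² = 13·14·27/6 = 819.

819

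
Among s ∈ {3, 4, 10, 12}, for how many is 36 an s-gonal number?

2

s = 3: P(3, 8) = 36. ✓
s = 4: P(4, 6) = 36. ✓
s = 10: P(10, 3) = 27 and P(10, 4) = 52; 36 is not s-gonal.
s = 12: P(12, 3) = 33 and P(12, 4) = 64; 36 is not s-gonal.
Hits: s ∈ {3, 4} → 2.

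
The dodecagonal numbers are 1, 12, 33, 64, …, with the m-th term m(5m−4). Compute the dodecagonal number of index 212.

The 212th dodecagonal number is n(5n−4) with n = 212.
212·(5·212 − 4) = 212·1056 = 223872.

223872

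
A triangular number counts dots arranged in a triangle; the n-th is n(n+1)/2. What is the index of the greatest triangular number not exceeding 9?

Solve n(n+1)/2 ≤ 9 for integer n.
n = 3 gives 6 ≤ 9, while n = 4 gives 10 > 9; so the answer is index 3.

3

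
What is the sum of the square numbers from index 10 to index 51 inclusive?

Σ_{i=10}^{51} i² = 45526 − 285 = 45241.

45241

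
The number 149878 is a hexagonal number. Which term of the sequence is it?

274

Set n(2n−1) = 149878, giving 2n² − n − 149878 = 0.
The discriminant is 1 + 8·149878 = 1199025, and √1199025 = 1095.
So n = (1 + 1095) / 4 = 1096/4 = 274.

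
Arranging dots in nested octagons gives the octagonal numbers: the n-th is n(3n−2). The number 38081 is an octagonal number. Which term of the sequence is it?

113

Set n(3n−2) = 38081, giving 3n² − 2n − 38081 = 0.
So n = (2 + 676) / 6 = 678/6 = 113.
Check: 113·(3·113 − 2) = 38081. ✓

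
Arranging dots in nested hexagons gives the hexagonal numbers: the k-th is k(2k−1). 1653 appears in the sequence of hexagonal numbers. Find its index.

Set n(2n−1) = 1653, giving 2n² − n − 1653 = 0.
The discriminant is 1 + 8·1653 = 13225, and √13225 = 115.
So n = (1 + 115) / 4 = 116/4 = 29.

29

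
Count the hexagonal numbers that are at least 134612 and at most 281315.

The n-th hexagonal number is n(2n−1).
Smallest index with value ≥ 134612: n = 260 (giving 134940).
Largest index with value ≤ 281315: n = 375 (giving 280875).
Indices 260 through 375: 116 terms.

116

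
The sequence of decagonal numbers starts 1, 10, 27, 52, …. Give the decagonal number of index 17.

The 17th decagonal number is n(4n−3) with n = 17.
17·(4·17 − 3) = 17·65 = 1105.

1105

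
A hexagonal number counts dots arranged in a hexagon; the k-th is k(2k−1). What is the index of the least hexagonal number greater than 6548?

58

Solve n(2n−1) > 6548 for integer n.
The largest n with value ≤ 6548 is 57 (since 6441 ≤ 6548 < 6670), so the first above is n = 58, value 6670.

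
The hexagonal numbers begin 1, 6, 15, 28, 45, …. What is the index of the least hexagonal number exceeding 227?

Solve n(2n−1) > 227 for integer n.
The largest n with value ≤ 227 is 10 (since 190 ≤ 227 < 231), so the first above is n = 11, value 231.

11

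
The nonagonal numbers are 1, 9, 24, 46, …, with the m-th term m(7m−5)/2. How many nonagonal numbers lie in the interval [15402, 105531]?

108

The n-th nonagonal number is n(7n−5)/2.
Smallest index with value ≥ 15402: n = 67 (giving 15544).
Largest index with value ≤ 105531: n = 174 (giving 105531).
Indices 67 through 174: 108 terms.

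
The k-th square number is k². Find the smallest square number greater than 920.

Solve n² > 920 for integer n.
The largest n with value ≤ 920 is 30 (since 900 ≤ 920 < 961), so the first above is n = 31, value 961.

961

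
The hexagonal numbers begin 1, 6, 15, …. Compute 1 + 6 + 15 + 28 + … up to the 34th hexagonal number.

Σ i(2i−1) = 2Σi² − Σi over i = 1..34.
Σi = 595 and Σi² = 13685.
2·13685 − 1·595 = 26775.

26775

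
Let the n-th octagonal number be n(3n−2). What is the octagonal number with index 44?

The 44th octagonal number is n(3n−2) with n = 44.
44·(3·44 − 2) = 44·130 = 5720.

5720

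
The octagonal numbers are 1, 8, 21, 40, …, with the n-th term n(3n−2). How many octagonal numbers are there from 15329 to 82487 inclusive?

The n-th octagonal number is n(3n−2).
Smallest index with value ≥ 15329: n = 72 (giving 15408).
Largest index with value ≤ 82487: n = 166 (giving 82336).
Indices 72 through 166: 95 terms.

95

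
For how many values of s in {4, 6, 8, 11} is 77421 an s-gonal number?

s = 4: P(4, 278) = 77284 and P(4, 279) = 77841; 77421 is not s-gonal.
s = 6: P(6, 197) = 77421. ✓
s = 8: P(8, 160) = 76480 and P(8, 161) = 77441; 77421 is not s-gonal.
s = 11: P(11, 131) = 76766 and P(11, 132) = 77946; 77421 is not s-gonal.
Hits: s ∈ {6} → 1.

1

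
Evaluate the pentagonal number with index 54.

4347

54·(3·54 − 1)/2 = 54·161/2 = 4347.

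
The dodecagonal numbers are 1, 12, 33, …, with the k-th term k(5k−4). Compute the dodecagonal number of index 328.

328·(5·328 − 4) = 328·1636 = 536608.

536608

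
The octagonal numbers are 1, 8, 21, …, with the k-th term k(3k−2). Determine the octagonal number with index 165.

The 165th octagonal number is n(3n−2) with n = 165.
165·(3·165 − 2) = 165·493 = 81345.

81345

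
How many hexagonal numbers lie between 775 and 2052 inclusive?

The n-th hexagonal number is n(2n−1).
Smallest index with value ≥ 775: n = 20 (giving 780).
Largest index with value ≤ 2052: n = 32 (giving 2016).
Indices 20 through 32: 13 terms.

13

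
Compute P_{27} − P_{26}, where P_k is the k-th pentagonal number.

79

Consecutive pentagonal numbers differ by 3n − 2: here 3·27 − 2 = 79.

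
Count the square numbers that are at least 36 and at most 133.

The n-th square number is n².
Smallest index with value ≥ 36: n = 6 (giving 36).
Largest index with value ≤ 133: n = 11 (giving 121).
Indices 6 through 11: 6 terms.

6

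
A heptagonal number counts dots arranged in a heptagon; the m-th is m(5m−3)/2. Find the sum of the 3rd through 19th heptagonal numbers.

Σ i(5i−3)/2 = (5Σi² − 3Σi) / 2 over i = 3..19.
Σi = 190 − 3 = 187 and Σi² = 2470 − 5 = 2465.
(5·2465 − 3·187) / 2 = 11764/2 = 5882.

5882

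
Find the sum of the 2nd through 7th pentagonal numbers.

Σ i(3i−1)/2 = (3Σi² − Σi) / 2 over i = 2..7.
Σi = 28 − 1 = 27 and Σi² = 140 − 1 = 139.
(3·139 − 1·27) / 2 = 390/2 = 195.

195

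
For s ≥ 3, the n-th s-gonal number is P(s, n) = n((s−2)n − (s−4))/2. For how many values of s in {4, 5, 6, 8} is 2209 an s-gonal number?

1

s = 4: P(4, 47) = 2209. ✓
s = 5: P(5, 38) = 2147 and P(5, 39) = 2262; 2209 is not s-gonal.
s = 6: P(6, 33) = 2145 and P(6, 34) = 2278; 2209 is not s-gonal.
s = 8: P(8, 27) = 2133 and P(8, 28) = 2296; 2209 is not s-gonal.
Hits: s ∈ {4} → 1.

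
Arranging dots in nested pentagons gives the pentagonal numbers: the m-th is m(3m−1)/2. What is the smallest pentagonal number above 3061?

3151

Solve n(3n−1)/2 > 3061 for integer n.
The largest n with value ≤ 3061 is 45 (since 3015 ≤ 3061 < 3151), so the first above is n = 46, value 3151.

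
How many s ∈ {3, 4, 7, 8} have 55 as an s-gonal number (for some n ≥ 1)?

2

s = 3: P(3, 10) = 55. ✓
s = 4: P(4, 7) = 49 and P(4, 8) = 64; 55 is not s-gonal.
s = 7: P(7, 5) = 55. ✓
s = 8: P(8, 4) = 40 and P(8, 5) = 65; 55 is not s-gonal.
Hits: s ∈ {3, 7} → 2.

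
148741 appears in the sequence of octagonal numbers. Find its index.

223

Set n(3n−2) = 148741, giving 3n² − 2n − 148741 = 0.
The discriminant is 4 + 12·148741 = 1784896, and √1784896 = 1336.
So n = (2 + 1336) / 6 = 1338/6 = 223.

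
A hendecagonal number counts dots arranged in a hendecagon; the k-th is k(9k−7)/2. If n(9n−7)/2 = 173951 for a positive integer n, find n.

Set n(9n−7)/2 = 173951, giving 9n² − 7n − 347902 = 0.
The discriminant is 49 + 72·173951 = 12524521, and √12524521 = 3539.
So n = (7 + 3539) / 18 = 3546/18 = 197.
Check: 197·(9·197 − 7)/2 = 173951. ✓

197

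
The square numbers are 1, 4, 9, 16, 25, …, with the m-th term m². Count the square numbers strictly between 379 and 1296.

16

The n-th square number is n².
Smallest index with value > 379: n = 20 (giving 400).
Largest index with value < 1296: n = 35 (giving 1225).
Indices 20 through 35: 16 terms.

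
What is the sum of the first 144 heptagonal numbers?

Σ i(5i−3)/2 = (5Σi² − 3Σi) / 2 over i = 1..144.
Σi = 10440 and Σi² = 1005720.
(5·1005720 − 3·10440) / 2 = 4997280/2 = 2498640.

2498640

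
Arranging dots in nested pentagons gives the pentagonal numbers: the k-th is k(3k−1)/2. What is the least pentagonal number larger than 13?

22

Solve n(3n−1)/2 > 13 for integer n.
The largest n with value ≤ 13 is 3 (since 12 ≤ 13 < 22), so the first above is n = 4, value 22.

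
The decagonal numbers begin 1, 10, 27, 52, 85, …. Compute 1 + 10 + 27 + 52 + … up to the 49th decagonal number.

Σ i(4i−3) = 4Σi² − 3Σi over i = 1..49.
Σi = 1225 and Σi² = 40425.
4·40425 − 3·1225 = 158025.

158025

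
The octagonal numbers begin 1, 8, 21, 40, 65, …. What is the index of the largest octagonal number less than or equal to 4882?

40

Solve n(3n−2) ≤ 4882 for integer n.
n = 40 gives 4720 ≤ 4882, while n = 41 gives 4961 > 4882; so the answer is index 40.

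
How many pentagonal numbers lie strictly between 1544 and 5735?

29

The n-th pentagonal number is n(3n−1)/2.
Smallest index with value > 1544: n = 33 (giving 1617).
Largest index with value < 5735: n = 61 (giving 5551).
Indices 33 through 61: 29 terms.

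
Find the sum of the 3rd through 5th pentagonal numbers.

Σ i(3i−1)/2 = (3Σi² − Σi) / 2 over i = 3..5.
Σi = 15 − 3 = 12 and Σi² = 55 − 5 = 50.
(3·50 − 1·12) / 2 = 138/2 = 69.

69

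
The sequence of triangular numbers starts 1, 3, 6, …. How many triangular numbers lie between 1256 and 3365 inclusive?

32

The n-th triangular number is n(n+1)/2.
Smallest index with value ≥ 1256: n = 50 (giving 1275).
Largest index with value ≤ 3365: n = 81 (giving 3321).
Indices 50 through 81: 32 terms.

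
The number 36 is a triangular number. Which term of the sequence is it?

Set n(n+1)/2 = 36, giving n² + n − 72 = 0.
The discriminant is 1 + 8·36 = 289, and √289 = 17.
So n = (-1 + 17) / 2 = 16/2 = 8.

8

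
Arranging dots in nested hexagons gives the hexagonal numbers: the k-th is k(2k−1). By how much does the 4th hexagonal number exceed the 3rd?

Consecutive hexagonal numbers differ by 4n − 3: here 4·4 − 3 = 13.

13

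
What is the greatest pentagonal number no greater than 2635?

2625

Solve n(3n−1)/2 ≤ 2635 for integer n.
n = 42 gives 2625 ≤ 2635, while n = 43 gives 2752 > 2635; so the answer is 2625.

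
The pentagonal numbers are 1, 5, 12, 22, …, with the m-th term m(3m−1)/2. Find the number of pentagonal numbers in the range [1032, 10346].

57

The n-th pentagonal number is n(3n−1)/2.
Smallest index with value ≥ 1032: n = 27 (giving 1080).
Largest index with value ≤ 10346: n = 83 (giving 10292).
Indices 27 through 83: 57 terms.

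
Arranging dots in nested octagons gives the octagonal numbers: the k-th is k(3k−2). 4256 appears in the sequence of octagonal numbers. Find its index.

38

Set n(3n−2) = 4256, giving 3n² − 2n − 4256 = 0.
So n = (2 + 226) / 6 = 228/6 = 38.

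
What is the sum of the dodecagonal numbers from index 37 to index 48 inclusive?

Σ i(5i−4) = 5Σi² − 4Σi over i = 37..48.
Σi = 1176 − 666 = 510 and Σi² = 38024 − 16206 = 21818.
5·21818 − 4·510 = 107050.

107050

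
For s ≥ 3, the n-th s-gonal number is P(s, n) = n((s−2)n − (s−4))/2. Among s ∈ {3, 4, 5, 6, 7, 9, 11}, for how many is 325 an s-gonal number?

3

s = 3: P(3, 25) = 325. ✓
s = 4: P(4, 18) = 324 and P(4, 19) = 361; 325 is not s-gonal.
s = 5: P(5, 14) = 287 and P(5, 15) = 330; 325 is not s-gonal.
s = 6: P(6, 13) = 325. ✓
s = 7: P(7, 11) = 286 and P(7, 12) = 342; 325 is not s-gonal.
s = 9: P(9, 10) = 325. ✓
s = 11: P(11, 8) = 260 and P(11, 9) = 333; 325 is not s-gonal.
Hits: s ∈ {3, 6, 9} → 3.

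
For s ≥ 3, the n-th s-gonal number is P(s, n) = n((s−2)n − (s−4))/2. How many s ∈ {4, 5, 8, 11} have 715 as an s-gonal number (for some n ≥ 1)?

2

s = 4: P(4, 26) = 676 and P(4, 27) = 729; 715 is not s-gonal.
s = 5: P(5, 22) = 715. ✓
s = 8: P(8, 15) = 645 and P(8, 16) = 736; 715 is not s-gonal.
s = 11: P(11, 13) = 715. ✓
Hits: s ∈ {5, 11} → 2.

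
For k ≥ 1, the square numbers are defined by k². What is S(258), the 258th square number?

66564

The 258th square number is n² with n = 258.
258² = 66564.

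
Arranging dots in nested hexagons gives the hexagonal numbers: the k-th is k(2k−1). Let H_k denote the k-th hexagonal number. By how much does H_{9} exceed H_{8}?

Consecutive hexagonal numbers differ by 4n − 3: here 4·9 − 3 = 33.

33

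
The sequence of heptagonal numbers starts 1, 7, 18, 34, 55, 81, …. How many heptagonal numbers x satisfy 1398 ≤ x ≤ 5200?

22

The n-th heptagonal number is n(5n−3)/2.
Smallest index with value ≥ 1398: n = 24 (giving 1404).
Largest index with value ≤ 5200: n = 45 (giving 4995).
Indices 24 through 45: 22 terms.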